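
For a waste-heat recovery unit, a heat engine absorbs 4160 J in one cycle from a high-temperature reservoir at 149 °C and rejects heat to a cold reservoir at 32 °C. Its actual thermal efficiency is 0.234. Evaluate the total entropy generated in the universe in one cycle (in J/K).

ΔS_univ ≈ 0.588 J/K

T_H = 149 °C → 149 + 273.15 = 422.15 K.
T_C = 32 °C → 32 + 273.15 = 305.15 K.
W = η·Q_H = 0.234 × 4160 = 973.4 J, so Q_C = Q_H − W = 3187 J.
Reservoir entropy changes: ΔS_H = −Q_H/T_H = −4160/422.15 = -9.854 J/K and ΔS_C = +Q_C/T_C = 3187/305.15 = 10.44 J/K.
ΔS_univ = −Q_H/T_H + Q_C/T_C = 0.588 J/K (> 0, since η = 0.234 < η_Carnot = 0.277).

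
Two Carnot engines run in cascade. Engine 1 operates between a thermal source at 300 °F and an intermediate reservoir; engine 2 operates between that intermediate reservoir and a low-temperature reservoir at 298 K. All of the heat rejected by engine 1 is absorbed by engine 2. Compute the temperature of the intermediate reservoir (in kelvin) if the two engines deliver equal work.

T_m ≈ 360 K

T_H = 300 °F → (300 − 32) × 5/9 = 148.89 °C = 422.04 K.
For reversible stages Q_m = Q_H·(T_m/T_H). Setting W₁ = Q_H(1 − T_m/T_H) equal to W₂ = Q_m(1 − T_C/T_m) = Q_H·(T_m − T_C)/T_H gives T_H − T_m = T_m − T_C, so T_m = (T_H + T_C)/2 = (422.04 + 298.00)/2 = 360 K.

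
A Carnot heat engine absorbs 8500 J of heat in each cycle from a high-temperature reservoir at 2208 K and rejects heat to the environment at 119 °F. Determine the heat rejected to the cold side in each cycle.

T_C = 119 °F → (119 − 32) × 5/9 = 48.33 °C = 321.48 K.
Since the cycle is reversible, η = 1 − T_C/T_H = 1 − 321.48/2208.00 = 0.8544.
For a reversible cycle Q_C/Q_H = T_C/T_H, so Q_C = 8500 × 321.48/2208.00 = 1238 J.

Q_C ≈ 1238 J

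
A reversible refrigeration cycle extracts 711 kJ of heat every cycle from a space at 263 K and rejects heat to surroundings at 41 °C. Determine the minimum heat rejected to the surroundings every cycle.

T_H = 41 °C → 41 + 273.15 = 314.15 K.
For a reversible cycle Q_H/Q_C = T_H/T_C, so Q_H = Q_C·T_H/T_C = 711 × 314.15/263.00 = 849.3 kJ.

Q_H ≈ 849.3 kJ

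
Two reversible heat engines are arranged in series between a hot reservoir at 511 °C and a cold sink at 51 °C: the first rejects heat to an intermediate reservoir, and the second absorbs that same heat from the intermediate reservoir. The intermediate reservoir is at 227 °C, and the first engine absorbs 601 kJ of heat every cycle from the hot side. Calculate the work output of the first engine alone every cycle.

T_H = 511 °C → 511 + 273.15 = 784.15 K.
T_C = 51 °C → 51 + 273.15 = 324.15 K.
T_m = 227 °C → 227 + 273.15 = 500.15 K.
First-stage efficiency η₁ = 1 − T_m/T_H = 1 − 500.15/784.15 = 0.3622.
W₁ = η₁·Q_H = 0.3622 × 601 = 217.7 kJ.

W₁ ≈ 217.7 kJ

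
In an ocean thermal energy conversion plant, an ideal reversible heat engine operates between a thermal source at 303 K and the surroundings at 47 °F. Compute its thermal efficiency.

T_C = 47 °F → (47 − 32) × 5/9 = 8.33 °C = 281.48 K.
Carnot efficiency: η = 1 − T_C/T_H = 1 − 281.48/303.00 = 0.0710.

η ≈ 0.0710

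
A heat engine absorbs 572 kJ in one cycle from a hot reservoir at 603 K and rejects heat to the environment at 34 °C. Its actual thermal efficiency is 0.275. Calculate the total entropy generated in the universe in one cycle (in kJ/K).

T_C = 34 °C → 34 + 273.15 = 307.15 K.
W = η·Q_H = 0.275 × 572 = 157.3 kJ, so Q_C = Q_H − W = 414.7 kJ.
Reservoir entropy changes: ΔS_H = −Q_H/T_H = −572/603.00 = -0.9486 kJ/K and ΔS_C = +Q_C/T_C = 414.7/307.15 = 1.350 kJ/K.
ΔS_univ = −Q_H/T_H + Q_C/T_C = 0.4016 kJ/K (> 0, since η = 0.275 < η_Carnot = 0.491).

ΔS_univ ≈ 0.4016 kJ/K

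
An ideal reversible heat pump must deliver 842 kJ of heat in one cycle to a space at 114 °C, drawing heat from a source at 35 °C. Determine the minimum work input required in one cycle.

T_H = 114 °C → 114 + 273.15 = 387.15 K.
T_C = 35 °C → 35 + 273.15 = 308.15 K.
For a reversible heat pump, COP_HP = T_H/(T_H − T_C) = 387.15/79.00 = 4.9006.
W = Q_H/COP_HP = 842/4.9006 = 171.8 kJ.

W_in ≈ 171.8 kJ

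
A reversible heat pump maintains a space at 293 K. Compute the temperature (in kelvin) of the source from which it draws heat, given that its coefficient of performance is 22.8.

COP_HP = T_H/(T_H − T_C) ⇒ T_C = T_H·(COP_HP − 1)/COP_HP = 293.00 × (22.8 − 1)/22.8 = 280.1 K.

T_C ≈ 280.1 K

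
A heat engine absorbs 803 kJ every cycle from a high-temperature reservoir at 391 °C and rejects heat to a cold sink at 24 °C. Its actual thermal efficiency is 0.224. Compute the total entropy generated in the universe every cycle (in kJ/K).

ΔS_univ ≈ 0.8880 kJ/K

T_H = 391 °C → 391 + 273.15 = 664.15 K.
T_C = 24 °C → 24 + 273.15 = 297.15 K.
W = η·Q_H = 0.224 × 803 = 179.9 kJ, so Q_C = Q_H − W = 623.1 kJ.
The hot reservoir loses entropy Q_H/T_H = 803/664.15 = 1.209 kJ/K; the cold reservoir gains Q_C/T_C = 623.1/297.15 = 2.097 kJ/K.
ΔS_univ = −Q_H/T_H + Q_C/T_C = 0.8880 kJ/K (> 0, since η = 0.224 < η_Carnot = 0.553).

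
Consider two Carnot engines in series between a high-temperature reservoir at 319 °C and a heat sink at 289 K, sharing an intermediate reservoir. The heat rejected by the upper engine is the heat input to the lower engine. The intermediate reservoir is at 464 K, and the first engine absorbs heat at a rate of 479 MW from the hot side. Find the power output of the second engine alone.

Ẇ₂ ≈ 142 MW

T_H = 319 °C → 319 + 273.15 = 592.15 K.
Heat entering the second stage: Q_m = Q_H·(T_m/T_H) = 479 × 464.00/592.15 = 375 MW.
Second-stage efficiency η₂ = 1 − T_C/T_m = 1 − 289.00/464.00 = 0.3772, so W₂ = η₂·Q_m = 142 MW.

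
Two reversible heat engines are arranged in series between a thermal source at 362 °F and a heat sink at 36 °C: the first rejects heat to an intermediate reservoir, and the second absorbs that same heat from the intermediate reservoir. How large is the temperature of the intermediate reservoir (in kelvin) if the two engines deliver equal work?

T_m ≈ 382.8 K

T_H = 362 °F → (362 − 32) × 5/9 = 183.33 °C = 456.48 K.
T_C = 36 °C → 36 + 273.15 = 309.15 K.
For reversible stages Q_m = Q_H·(T_m/T_H). Setting W₁ = Q_H(1 − T_m/T_H) equal to W₂ = Q_m(1 − T_C/T_m) = Q_H·(T_m − T_C)/T_H gives T_H − T_m = T_m − T_C, so T_m = (T_H + T_C)/2 = (456.48 + 309.15)/2 = 382.8 K.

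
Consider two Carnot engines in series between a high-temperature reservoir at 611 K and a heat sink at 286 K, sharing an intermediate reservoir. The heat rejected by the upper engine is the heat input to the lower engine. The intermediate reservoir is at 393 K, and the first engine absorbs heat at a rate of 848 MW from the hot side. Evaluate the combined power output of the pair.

Ẇ_total ≈ 451 MW

Two reversible stages in series are equivalent to a single Carnot engine between T_H and T_C, so η_total = 1 − T_C/T_H = 1 − 286.00/611.00 = 0.5319.
W_total = η_total · Q_H = 0.5319 × 848 = 451 MW.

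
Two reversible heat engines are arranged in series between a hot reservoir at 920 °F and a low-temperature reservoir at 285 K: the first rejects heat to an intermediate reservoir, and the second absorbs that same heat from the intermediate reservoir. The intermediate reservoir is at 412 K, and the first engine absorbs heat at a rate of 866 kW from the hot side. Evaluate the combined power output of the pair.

Ẇ_total ≈ 544 kW

T_H = 920 °F → (920 − 32) × 5/9 = 493.33 °C = 766.48 K.
Two reversible stages in series are equivalent to a single Carnot engine between T_H and T_C, so η_total = 1 − T_C/T_H = 1 − 285.00/766.48 = 0.6282.
W_total = η_total · Q_H = 0.6282 × 866 = 544 kW.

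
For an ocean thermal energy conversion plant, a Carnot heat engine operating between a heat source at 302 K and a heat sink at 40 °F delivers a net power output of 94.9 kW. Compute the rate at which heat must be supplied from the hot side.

Q̇_H ≈ 1170 kW

T_C = 40 °F → (40 − 32) × 5/9 = 4.44 °C = 277.59 K.
η_rev = 1 − T_C/T_H = 1 − 277.59/302.00 = 0.0808.
Q_H = W/η = 94.9/0.0808 = 1170 kW.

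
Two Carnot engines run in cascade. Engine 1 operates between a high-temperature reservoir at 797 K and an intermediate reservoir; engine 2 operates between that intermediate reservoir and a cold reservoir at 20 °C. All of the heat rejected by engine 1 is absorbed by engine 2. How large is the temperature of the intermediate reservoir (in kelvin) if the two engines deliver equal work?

T_C = 20 °C → 20 + 273.15 = 293.15 K.
For reversible stages Q_m = Q_H·(T_m/T_H). Setting W₁ = Q_H(1 − T_m/T_H) equal to W₂ = Q_m(1 − T_C/T_m) = Q_H·(T_m − T_C)/T_H gives T_H − T_m = T_m − T_C, so T_m = (T_H + T_C)/2 = (797.00 + 293.15)/2 = 545 K.

T_m ≈ 545 K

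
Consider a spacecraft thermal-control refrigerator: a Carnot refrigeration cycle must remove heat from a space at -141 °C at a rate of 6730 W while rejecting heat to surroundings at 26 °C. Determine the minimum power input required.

Ẇ_in ≈ 8500 W

T_H = 26 °C → 26 + 273.15 = 299.15 K.
T_C = -141 °C → -141 + 273.15 = 132.15 K.
The reversible coefficient of performance is COP_R = T_C/(T_H − T_C) = 132.15/167.00 = 0.7913.
W = Q_C/COP_R = 6730/0.7913 = 8500 W.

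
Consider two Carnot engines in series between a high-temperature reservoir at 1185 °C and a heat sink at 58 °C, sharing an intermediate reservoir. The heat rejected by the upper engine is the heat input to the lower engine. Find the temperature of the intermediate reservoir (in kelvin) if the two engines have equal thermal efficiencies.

T_m ≈ 695 K

T_H = 1185 °C → 1185 + 273.15 = 1458.15 K.
T_C = 58 °C → 58 + 273.15 = 331.15 K.
Equal efficiencies require 1 − T_m/T_H = 1 − T_C/T_m, i.e. T_m/T_H = T_C/T_m, so T_m = √(T_H·T_C) = √(1458.15 × 331.15) = 695 K.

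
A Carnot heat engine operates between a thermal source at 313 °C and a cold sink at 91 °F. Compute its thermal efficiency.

T_H = 313 °C → 313 + 273.15 = 586.15 K.
T_C = 91 °F → (91 − 32) × 5/9 = 32.78 °C = 305.93 K.
η_rev = 1 − T_C/T_H = 1 − 305.93/586.15 = 0.4781.

η ≈ 0.4781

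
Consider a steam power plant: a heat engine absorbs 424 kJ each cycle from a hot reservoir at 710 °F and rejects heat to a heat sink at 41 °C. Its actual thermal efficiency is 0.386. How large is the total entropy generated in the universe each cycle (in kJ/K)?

T_H = 710 °F → (710 − 32) × 5/9 = 376.67 °C = 649.82 K.
T_C = 41 °C → 41 + 273.15 = 314.15 K.
W = η·Q_H = 0.386 × 424 = 163.7 kJ, so Q_C = Q_H − W = 260.3 kJ.
Reservoir entropy changes: ΔS_H = −Q_H/T_H = −424/649.82 = -0.6525 kJ/K and ΔS_C = +Q_C/T_C = 260.3/314.15 = 0.8287 kJ/K.
ΔS_univ = −Q_H/T_H + Q_C/T_C = 0.1762 kJ/K (> 0, since η = 0.386 < η_Carnot = 0.517).

ΔS_univ ≈ 0.1762 kJ/K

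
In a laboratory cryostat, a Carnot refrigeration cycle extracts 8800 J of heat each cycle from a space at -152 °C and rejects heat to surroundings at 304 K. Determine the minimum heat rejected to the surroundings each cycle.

Q_H ≈ 22100 J

T_C = -152 °C → -152 + 273.15 = 121.15 K.
For a reversible cycle Q_H/Q_C = T_H/T_C, so Q_H = Q_C·T_H/T_C = 8800 × 304.00/121.15 = 22100 J.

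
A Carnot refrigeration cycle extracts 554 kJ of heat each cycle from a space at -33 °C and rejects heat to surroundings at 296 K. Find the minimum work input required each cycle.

W_in ≈ 129 kJ

T_C = -33 °C → -33 + 273.15 = 240.15 K.
For a reversible refrigerator, COP_R = T_C/(T_H − T_C) = 240.15/55.85 = 4.2999.
W = Q_C/COP_R = 554/4.2999 = 129 kJ.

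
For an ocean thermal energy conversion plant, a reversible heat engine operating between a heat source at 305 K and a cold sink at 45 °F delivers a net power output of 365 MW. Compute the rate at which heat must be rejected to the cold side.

Q̇_C ≈ 4155 MW

T_C = 45 °F → (45 − 32) × 5/9 = 7.22 °C = 280.37 K.
Carnot efficiency: η = 1 − T_C/T_H = 1 − 280.37/305.00 = 0.0807.
Since Q_C/Q_H = T_C/T_H and Q_H = W/η, Q_C = W·T_C/(T_H − T_C) = 365 × 280.37/24.63 = 4155 MW.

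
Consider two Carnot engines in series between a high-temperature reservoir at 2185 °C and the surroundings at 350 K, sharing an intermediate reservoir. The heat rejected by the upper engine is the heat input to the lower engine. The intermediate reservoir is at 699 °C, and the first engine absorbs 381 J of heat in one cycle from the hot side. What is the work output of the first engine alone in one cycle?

T_H = 2185 °C → 2185 + 273.15 = 2458.15 K.
T_m = 699 °C → 699 + 273.15 = 972.15 K.
First-stage efficiency η₁ = 1 − T_m/T_H = 1 − 972.15/2458.15 = 0.6045.
W₁ = η₁·Q_H = 0.6045 × 381 = 230 J.

W₁ ≈ 230 J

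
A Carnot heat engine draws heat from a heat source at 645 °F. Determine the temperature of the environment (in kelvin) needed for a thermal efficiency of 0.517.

T_C ≈ 296.4 K

T_H = 645 °F → (645 − 32) × 5/9 = 340.56 °C = 613.71 K.
From η = 1 − T_C/T_H, T_C = T_H·(1 − η) = 613.71 × (1 − 0.517) = 296.4 K.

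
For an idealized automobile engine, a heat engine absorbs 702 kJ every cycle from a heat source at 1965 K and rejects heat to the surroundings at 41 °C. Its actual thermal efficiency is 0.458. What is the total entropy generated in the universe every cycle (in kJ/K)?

T_C = 41 °C → 41 + 273.15 = 314.15 K.
W = η·Q_H = 0.458 × 702 = 321.5 kJ, so Q_C = Q_H − W = 380.5 kJ.
Reservoir entropy changes: ΔS_H = −Q_H/T_H = −702/1965.00 = -0.3573 kJ/K and ΔS_C = +Q_C/T_C = 380.5/314.15 = 1.211 kJ/K.
ΔS_univ = −Q_H/T_H + Q_C/T_C = 0.854 kJ/K (> 0, since η = 0.458 < η_Carnot = 0.840).

ΔS_univ ≈ 0.854 kJ/K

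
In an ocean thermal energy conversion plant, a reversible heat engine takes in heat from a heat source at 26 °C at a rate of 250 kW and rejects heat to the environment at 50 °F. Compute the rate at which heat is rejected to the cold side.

Q̇_C ≈ 236.6 kW

T_H = 26 °C → 26 + 273.15 = 299.15 K.
T_C = 50 °F → (50 − 32) × 5/9 = 10.00 °C = 283.15 K.
The Carnot efficiency is η = 1 − T_C/T_H = 1 − 283.15/299.15 = 0.0535.
For a reversible cycle Q_C/Q_H = T_C/T_H, so Q_C = 250 × 283.15/299.15 = 236.6 kW.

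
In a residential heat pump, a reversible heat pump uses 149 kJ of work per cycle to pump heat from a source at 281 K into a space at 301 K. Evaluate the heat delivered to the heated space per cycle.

Q_H ≈ 2240 kJ

The Carnot heat-pump COP is COP_HP = T_H/(T_H − T_C) = 301.00/20.00 = 15.0500.
Q_H = COP_HP · W = 15.0500 × 149 = 2240 kJ.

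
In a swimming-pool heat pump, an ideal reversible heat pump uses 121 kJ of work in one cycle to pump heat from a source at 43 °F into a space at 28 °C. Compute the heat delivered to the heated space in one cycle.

Q_H ≈ 1665 kJ

T_H = 28 °C → 28 + 273.15 = 301.15 K.
T_C = 43 °F → (43 − 32) × 5/9 = 6.11 °C = 279.26 K.
The Carnot heat-pump COP is COP_HP = T_H/(T_H − T_C) = 301.15/21.89 = 13.7581.
Q_H = COP_HP · W = 13.7581 × 121 = 1665 kJ.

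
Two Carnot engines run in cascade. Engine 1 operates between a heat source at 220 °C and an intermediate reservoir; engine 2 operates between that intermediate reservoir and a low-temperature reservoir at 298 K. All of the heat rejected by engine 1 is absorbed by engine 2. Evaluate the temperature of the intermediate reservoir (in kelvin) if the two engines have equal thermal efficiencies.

T_H = 220 °C → 220 + 273.15 = 493.15 K.
Equal efficiencies require 1 − T_m/T_H = 1 − T_C/T_m, i.e. T_m/T_H = T_C/T_m, so T_m = √(T_H·T_C) = √(493.15 × 298.00) = 383 K.

T_m ≈ 383 K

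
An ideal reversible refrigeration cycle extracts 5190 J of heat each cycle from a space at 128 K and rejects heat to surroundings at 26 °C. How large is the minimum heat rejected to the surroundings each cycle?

Q_H ≈ 12130 J

T_H = 26 °C → 26 + 273.15 = 299.15 K.
For a reversible cycle Q_H/Q_C = T_H/T_C, so Q_H = Q_C·T_H/T_C = 5190 × 299.15/128.00 = 12130 J.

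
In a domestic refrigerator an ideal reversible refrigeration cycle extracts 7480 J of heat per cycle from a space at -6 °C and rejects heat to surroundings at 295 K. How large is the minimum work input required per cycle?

T_C = -6 °C → -6 + 273.15 = 267.15 K.
Carnot COP: COP_R = T_C/(T_H − T_C) = 267.15/27.85 = 9.5925.
W = Q_C/COP_R = 7480/9.5925 = 780 J.

W_in ≈ 780 J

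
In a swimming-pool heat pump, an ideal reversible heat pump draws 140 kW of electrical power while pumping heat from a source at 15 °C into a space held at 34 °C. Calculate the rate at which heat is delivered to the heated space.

Q̇_H ≈ 2263 kW

T_H = 34 °C → 34 + 273.15 = 307.15 K.
T_C = 15 °C → 15 + 273.15 = 288.15 K.
The Carnot heat-pump COP is COP_HP = T_H/(T_H − T_C) = 307.15/19.00 = 16.1658.
Q_H = COP_HP · W = 16.1658 × 140 = 2263 kW.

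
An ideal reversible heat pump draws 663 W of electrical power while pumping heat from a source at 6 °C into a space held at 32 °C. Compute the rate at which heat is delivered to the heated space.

Q̇_H ≈ 7780 W

T_H = 32 °C → 32 + 273.15 = 305.15 K.
T_C = 6 °C → 6 + 273.15 = 279.15 K.
The Carnot heat-pump COP is COP_HP = T_H/(T_H − T_C) = 305.15/26.00 = 11.7365.
Q_H = COP_HP · W = 11.7365 × 663 = 7780 W.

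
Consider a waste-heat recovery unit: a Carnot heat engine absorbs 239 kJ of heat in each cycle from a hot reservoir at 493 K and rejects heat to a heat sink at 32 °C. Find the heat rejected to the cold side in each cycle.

Q_C ≈ 148 kJ

T_C = 32 °C → 32 + 273.15 = 305.15 K.
Since the cycle is reversible, η = 1 − T_C/T_H = 1 − 305.15/493.00 = 0.3810.
For a reversible cycle Q_C/Q_H = T_C/T_H, so Q_C = 239 × 305.15/493.00 = 148 kJ.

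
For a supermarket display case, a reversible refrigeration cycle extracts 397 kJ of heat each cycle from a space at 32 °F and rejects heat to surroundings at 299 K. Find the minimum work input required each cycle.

W_in ≈ 37.6 kJ

T_C = 32 °F → (32 − 32) × 5/9 = 0.00 °C = 273.15 K.
COP_R = T_C/(T_H − T_C) = 273.15/25.85 = 10.5667.
W = Q_C/COP_R = 397/10.5667 = 37.6 kJ.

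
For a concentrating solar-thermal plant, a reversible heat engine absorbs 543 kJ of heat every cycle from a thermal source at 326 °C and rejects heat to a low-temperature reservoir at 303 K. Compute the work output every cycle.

W ≈ 268.4 kJ

T_H = 326 °C → 326 + 273.15 = 599.15 K.
η_rev = 1 − T_C/T_H = 1 − 303.00/599.15 = 0.4943.
W = η·Q_H = 0.4943 × 543 = 268.4 kJ.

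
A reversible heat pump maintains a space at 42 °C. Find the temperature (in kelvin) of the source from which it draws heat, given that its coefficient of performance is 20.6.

T_C ≈ 300 K

T_H = 42 °C → 42 + 273.15 = 315.15 K.
COP_HP = T_H/(T_H − T_C) ⇒ T_C = T_H·(COP_HP − 1)/COP_HP = 315.15 × (20.6 − 1)/20.6 = 300 K.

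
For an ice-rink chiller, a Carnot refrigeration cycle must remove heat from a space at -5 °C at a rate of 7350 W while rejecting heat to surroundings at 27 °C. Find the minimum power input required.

T_H = 27 °C → 27 + 273.15 = 300.15 K.
T_C = -5 °C → -5 + 273.15 = 268.15 K.
The reversible coefficient of performance is COP_R = T_C/(T_H − T_C) = 268.15/32.00 = 8.3797.
W = Q_C/COP_R = 7350/8.3797 = 877.1 W.

Ẇ_in ≈ 877.1 W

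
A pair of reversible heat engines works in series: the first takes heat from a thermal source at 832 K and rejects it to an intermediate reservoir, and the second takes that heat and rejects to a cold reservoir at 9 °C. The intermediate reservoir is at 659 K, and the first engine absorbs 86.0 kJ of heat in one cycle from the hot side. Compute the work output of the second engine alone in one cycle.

T_C = 9 °C → 9 + 273.15 = 282.15 K.
Heat entering the second stage: Q_m = Q_H·(T_m/T_H) = 86.0 × 659.00/832.00 = 68.12 kJ.
Second-stage efficiency η₂ = 1 − T_C/T_m = 1 − 282.15/659.00 = 0.5719, so W₂ = η₂·Q_m = 38.95 kJ.

W₂ ≈ 38.95 kJ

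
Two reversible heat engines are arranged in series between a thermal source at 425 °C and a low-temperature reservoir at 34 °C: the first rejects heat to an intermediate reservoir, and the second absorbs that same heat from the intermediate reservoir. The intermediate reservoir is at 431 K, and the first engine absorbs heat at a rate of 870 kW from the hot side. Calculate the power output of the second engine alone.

Ẇ₂ ≈ 154.3 kW

T_H = 425 °C → 425 + 273.15 = 698.15 K.
T_C = 34 °C → 34 + 273.15 = 307.15 K.
Heat entering the second stage: Q_m = Q_H·(T_m/T_H) = 870 × 431.00/698.15 = 537.1 kW.
Second-stage efficiency η₂ = 1 − T_C/T_m = 1 − 307.15/431.00 = 0.2874, so W₂ = η₂·Q_m = 154.3 kW.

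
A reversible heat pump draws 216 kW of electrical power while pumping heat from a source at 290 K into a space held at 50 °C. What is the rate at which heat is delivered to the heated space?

Q̇_H ≈ 2110 kW

T_H = 50 °C → 50 + 273.15 = 323.15 K.
For a reversible heat pump, COP_HP = T_H/(T_H − T_C) = 323.15/33.15 = 9.7481.
Q_H = COP_HP · W = 9.7481 × 216 = 2110 kW.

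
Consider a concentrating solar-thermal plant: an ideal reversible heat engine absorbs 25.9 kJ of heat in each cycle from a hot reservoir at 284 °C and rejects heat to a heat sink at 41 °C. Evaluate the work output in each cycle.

T_H = 284 °C → 284 + 273.15 = 557.15 K.
T_C = 41 °C → 41 + 273.15 = 314.15 K.
For a reversible engine, η = 1 − T_C/T_H = 1 − 314.15/557.15 = 0.4361.
W = η·Q_H = 0.4361 × 25.9 = 11.30 kJ.

W ≈ 11.30 kJ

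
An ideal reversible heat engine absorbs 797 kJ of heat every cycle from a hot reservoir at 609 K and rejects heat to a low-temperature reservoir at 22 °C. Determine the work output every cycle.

T_C = 22 °C → 22 + 273.15 = 295.15 K.
The Carnot efficiency is η = 1 − T_C/T_H = 1 − 295.15/609.00 = 0.5154.
W = η·Q_H = 0.5154 × 797 = 410.7 kJ.

W ≈ 410.7 kJ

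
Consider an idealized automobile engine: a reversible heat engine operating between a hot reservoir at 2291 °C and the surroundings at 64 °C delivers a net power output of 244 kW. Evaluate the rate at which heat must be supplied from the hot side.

T_H = 2291 °C → 2291 + 273.15 = 2564.15 K.
T_C = 64 °C → 64 + 273.15 = 337.15 K.
For a reversible engine, η = 1 − T_C/T_H = 1 − 337.15/2564.15 = 0.8685.
Q_H = W/η = 244/0.8685 = 280.9 kW.

Q̇_H ≈ 280.9 kW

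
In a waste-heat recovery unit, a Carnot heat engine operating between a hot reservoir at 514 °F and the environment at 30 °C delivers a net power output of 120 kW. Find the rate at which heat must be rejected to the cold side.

Q̇_C ≈ 153 kW

T_H = 514 °F → (514 − 32) × 5/9 = 267.78 °C = 540.93 K.
T_C = 30 °C → 30 + 273.15 = 303.15 K.
For a reversible engine, η = 1 − T_C/T_H = 1 − 303.15/540.93 = 0.4396.
Since Q_C/Q_H = T_C/T_H and Q_H = W/η, Q_C = W·T_C/(T_H − T_C) = 120 × 303.15/237.78 = 153 kW.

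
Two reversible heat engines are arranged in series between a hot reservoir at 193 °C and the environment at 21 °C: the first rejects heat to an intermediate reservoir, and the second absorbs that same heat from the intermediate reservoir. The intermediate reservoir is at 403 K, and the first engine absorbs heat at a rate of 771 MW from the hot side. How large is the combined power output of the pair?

T_H = 193 °C → 193 + 273.15 = 466.15 K.
T_C = 21 °C → 21 + 273.15 = 294.15 K.
Two reversible stages in series are equivalent to a single Carnot engine between T_H and T_C, so η_total = 1 − T_C/T_H = 1 − 294.15/466.15 = 0.3690.
W_total = η_total · Q_H = 0.3690 × 771 = 284 MW.

Ẇ_total ≈ 284 MW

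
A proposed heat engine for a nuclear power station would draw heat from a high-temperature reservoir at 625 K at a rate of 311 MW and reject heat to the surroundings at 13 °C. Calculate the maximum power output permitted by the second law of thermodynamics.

Ẇ_max ≈ 169 MW

T_C = 13 °C → 13 + 273.15 = 286.15 K.
No engine can exceed the Carnot limit: η_max = 1 − T_C/T_H = 1 − 286.15/625.00 = 0.5422.
W_max = η_max · Q_H = 0.5422 × 311 = 169 MW.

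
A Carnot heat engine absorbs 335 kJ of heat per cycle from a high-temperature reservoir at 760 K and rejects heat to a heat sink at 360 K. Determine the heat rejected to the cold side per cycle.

Q_C ≈ 159 kJ

Since the cycle is reversible, η = 1 − T_C/T_H = 1 − 360.00/760.00 = 0.5263.
For a reversible cycle Q_C/Q_H = T_C/T_H, so Q_C = 335 × 360.00/760.00 = 159 kJ.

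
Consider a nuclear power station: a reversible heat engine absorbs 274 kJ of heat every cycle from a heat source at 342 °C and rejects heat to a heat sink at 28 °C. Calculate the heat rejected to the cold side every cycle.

T_H = 342 °C → 342 + 273.15 = 615.15 K.
T_C = 28 °C → 28 + 273.15 = 301.15 K.
η_rev = 1 − T_C/T_H = 1 − 301.15/615.15 = 0.5104.
For a reversible cycle Q_C/Q_H = T_C/T_H, so Q_C = 274 × 301.15/615.15 = 134.1 kJ.

Q_C ≈ 134.1 kJ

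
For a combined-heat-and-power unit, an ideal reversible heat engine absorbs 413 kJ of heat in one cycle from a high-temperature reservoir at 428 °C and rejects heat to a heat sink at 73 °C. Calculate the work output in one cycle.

W ≈ 209.1 kJ

T_H = 428 °C → 428 + 273.15 = 701.15 K.
T_C = 73 °C → 73 + 273.15 = 346.15 K.
Since the cycle is reversible, η = 1 − T_C/T_H = 1 − 346.15/701.15 = 0.5063.
W = η·Q_H = 0.5063 × 413 = 209.1 kJ.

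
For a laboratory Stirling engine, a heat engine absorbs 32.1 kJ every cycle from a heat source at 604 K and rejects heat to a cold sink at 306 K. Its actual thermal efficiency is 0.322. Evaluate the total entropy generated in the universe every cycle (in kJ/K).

W = η·Q_H = 0.322 × 32.1 = 10.34 kJ, so Q_C = Q_H − W = 21.76 kJ.
Reservoir entropy changes: ΔS_H = −Q_H/T_H = −32.1/604.00 = -0.05315 kJ/K and ΔS_C = +Q_C/T_C = 21.76/306.00 = 0.07112 kJ/K.
ΔS_univ = −Q_H/T_H + Q_C/T_C = 0.01798 kJ/K (> 0, since η = 0.322 < η_Carnot = 0.493).

ΔS_univ ≈ 0.01798 kJ/K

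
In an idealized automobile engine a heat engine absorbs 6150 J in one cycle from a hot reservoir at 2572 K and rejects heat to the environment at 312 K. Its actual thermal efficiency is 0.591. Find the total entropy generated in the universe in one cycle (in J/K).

W = η·Q_H = 0.591 × 6150 = 3635 J, so Q_C = Q_H − W = 2515 J.
Entropy balance on the reservoirs: −Q_H/T_H = -2.391 J/K, +Q_C/T_C = 8.062 J/K.
ΔS_univ = −Q_H/T_H + Q_C/T_C = 5.67 J/K (> 0, since η = 0.591 < η_Carnot = 0.879).

ΔS_univ ≈ 5.67 J/K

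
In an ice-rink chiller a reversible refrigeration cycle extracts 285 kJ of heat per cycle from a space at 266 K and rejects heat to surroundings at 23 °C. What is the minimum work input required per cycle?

W_in ≈ 32.30 kJ

T_H = 23 °C → 23 + 273.15 = 296.15 K.
COP_R = T_C/(T_H − T_C) = 266.00/30.15 = 8.8226.
W = Q_C/COP_R = 285/8.8226 = 32.30 kJ.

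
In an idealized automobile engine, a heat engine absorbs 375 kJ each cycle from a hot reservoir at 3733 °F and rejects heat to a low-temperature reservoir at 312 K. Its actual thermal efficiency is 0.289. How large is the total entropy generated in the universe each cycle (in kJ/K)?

T_H = 3733 °F → (3733 − 32) × 5/9 = 2056.11 °C = 2329.26 K.
W = η·Q_H = 0.289 × 375 = 108.4 kJ, so Q_C = Q_H − W = 266.6 kJ.
The hot reservoir loses entropy Q_H/T_H = 375/2329.26 = 0.1610 kJ/K; the cold reservoir gains Q_C/T_C = 266.6/312.00 = 0.8546 kJ/K.
ΔS_univ = −Q_H/T_H + Q_C/T_C = 0.694 kJ/K (> 0, since η = 0.289 < η_Carnot = 0.866).

ΔS_univ ≈ 0.694 kJ/K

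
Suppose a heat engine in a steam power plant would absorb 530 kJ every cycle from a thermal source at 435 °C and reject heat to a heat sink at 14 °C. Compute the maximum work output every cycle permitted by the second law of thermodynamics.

T_H = 435 °C → 435 + 273.15 = 708.15 K.
T_C = 14 °C → 14 + 273.15 = 287.15 K.
By the Carnot theorem, η_max = 1 − T_C/T_H = 1 − 287.15/708.15 = 0.5945.
W_max = η_max · Q_H = 0.5945 × 530 = 315 kJ.

W_max ≈ 315 kJ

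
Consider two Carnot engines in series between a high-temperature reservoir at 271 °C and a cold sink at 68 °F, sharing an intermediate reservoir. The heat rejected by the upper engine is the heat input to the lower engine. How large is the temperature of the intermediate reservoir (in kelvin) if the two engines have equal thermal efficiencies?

T_m ≈ 399.4 K

T_H = 271 °C → 271 + 273.15 = 544.15 K.
T_C = 68 °F → (68 − 32) × 5/9 = 20.00 °C = 293.15 K.
Equal efficiencies require 1 − T_m/T_H = 1 − T_C/T_m, i.e. T_m/T_H = T_C/T_m, so T_m = √(T_H·T_C) = √(544.15 × 293.15) = 399.4 K.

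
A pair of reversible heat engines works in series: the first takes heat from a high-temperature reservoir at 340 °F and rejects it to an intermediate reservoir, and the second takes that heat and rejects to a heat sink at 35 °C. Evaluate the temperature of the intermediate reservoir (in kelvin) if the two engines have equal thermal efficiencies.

T_m ≈ 370 K

T_H = 340 °F → (340 − 32) × 5/9 = 171.11 °C = 444.26 K.
T_C = 35 °C → 35 + 273.15 = 308.15 K.
Equal efficiencies require 1 − T_m/T_H = 1 − T_C/T_m, i.e. T_m/T_H = T_C/T_m, so T_m = √(T_H·T_C) = √(444.26 × 308.15) = 370 K.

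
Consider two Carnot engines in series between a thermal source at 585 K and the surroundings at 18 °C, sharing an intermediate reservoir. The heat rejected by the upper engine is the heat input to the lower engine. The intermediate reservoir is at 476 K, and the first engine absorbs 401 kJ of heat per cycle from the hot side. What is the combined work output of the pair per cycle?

T_C = 18 °C → 18 + 273.15 = 291.15 K.
Two reversible stages in series are equivalent to a single Carnot engine between T_H and T_C, so η_total = 1 − T_C/T_H = 1 − 291.15/585.00 = 0.5023.
W_total = η_total · Q_H = 0.5023 × 401 = 201.4 kJ.

W_total ≈ 201.4 kJ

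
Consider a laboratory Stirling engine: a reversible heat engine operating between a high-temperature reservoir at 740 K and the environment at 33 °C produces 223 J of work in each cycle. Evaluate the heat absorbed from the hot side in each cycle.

T_C = 33 °C → 33 + 273.15 = 306.15 K.
η_rev = 1 − T_C/T_H = 1 − 306.15/740.00 = 0.5863.
Q_H = W/η = 223/0.5863 = 380 J.

Q_H ≈ 380 J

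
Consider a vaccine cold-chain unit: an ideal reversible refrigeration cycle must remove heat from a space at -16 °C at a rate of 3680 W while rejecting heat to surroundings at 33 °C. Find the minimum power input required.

Ẇ_in ≈ 701.2 W

T_H = 33 °C → 33 + 273.15 = 306.15 K.
T_C = -16 °C → -16 + 273.15 = 257.15 K.
The reversible coefficient of performance is COP_R = T_C/(T_H − T_C) = 257.15/49.00 = 5.2480.
W = Q_C/COP_R = 3680/5.2480 = 701.2 W.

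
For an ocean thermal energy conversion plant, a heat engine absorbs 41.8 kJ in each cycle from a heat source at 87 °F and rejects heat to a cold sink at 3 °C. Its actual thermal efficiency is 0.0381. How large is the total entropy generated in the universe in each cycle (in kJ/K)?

ΔS_univ ≈ 0.00797 kJ/K

T_H = 87 °F → (87 − 32) × 5/9 = 30.56 °C = 303.71 K.
T_C = 3 °C → 3 + 273.15 = 276.15 K.
W = η·Q_H = 0.0381 × 41.8 = 1.593 kJ, so Q_C = Q_H − W = 40.21 kJ.
Reservoir entropy changes: ΔS_H = −Q_H/T_H = −41.8/303.71 = -0.1376 kJ/K and ΔS_C = +Q_C/T_C = 40.21/276.15 = 0.1456 kJ/K.
ΔS_univ = −Q_H/T_H + Q_C/T_C = 0.00797 kJ/K (> 0, since η = 0.0381 < η_Carnot = 0.091).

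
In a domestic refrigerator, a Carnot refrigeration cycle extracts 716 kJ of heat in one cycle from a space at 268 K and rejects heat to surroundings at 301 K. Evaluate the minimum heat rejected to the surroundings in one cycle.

For a reversible cycle Q_H/Q_C = T_H/T_C, so Q_H = Q_C·T_H/T_C = 716 × 301.00/268.00 = 804 kJ.

Q_H ≈ 804 kJ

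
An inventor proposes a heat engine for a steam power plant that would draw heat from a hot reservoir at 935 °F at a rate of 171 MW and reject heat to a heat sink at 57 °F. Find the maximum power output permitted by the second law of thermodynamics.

Ẇ_max ≈ 108 MW

T_H = 935 °F → (935 − 32) × 5/9 = 501.67 °C = 774.82 K.
T_C = 57 °F → (57 − 32) × 5/9 = 13.89 °C = 287.04 K.
By the Carnot theorem, η_max = 1 − T_C/T_H = 1 − 287.04/774.82 = 0.6295.
W_max = η_max · Q_H = 0.6295 × 171 = 108 MW.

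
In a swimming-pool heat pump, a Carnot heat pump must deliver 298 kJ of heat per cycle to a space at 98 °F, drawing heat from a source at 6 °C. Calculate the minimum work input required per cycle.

W_in ≈ 29.5 kJ

T_H = 98 °F → (98 − 32) × 5/9 = 36.67 °C = 309.82 K.
T_C = 6 °C → 6 + 273.15 = 279.15 K.
For a reversible heat pump, COP_HP = T_H/(T_H − T_C) = 309.82/30.67 = 10.1027.
W = Q_H/COP_HP = 298/10.1027 = 29.5 kJ.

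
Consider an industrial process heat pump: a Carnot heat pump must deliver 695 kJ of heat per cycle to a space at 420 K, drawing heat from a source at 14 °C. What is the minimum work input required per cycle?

T_C = 14 °C → 14 + 273.15 = 287.15 K.
Reversible heating COP: COP_HP = T_H/(T_H − T_C) = 420.00/132.85 = 3.1615.
W = Q_H/COP_HP = 695/3.1615 = 220 kJ.

W_in ≈ 220 kJ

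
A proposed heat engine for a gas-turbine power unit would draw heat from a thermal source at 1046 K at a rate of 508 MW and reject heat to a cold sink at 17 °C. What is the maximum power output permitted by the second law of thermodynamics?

Ẇ_max ≈ 367 MW

T_C = 17 °C → 17 + 273.15 = 290.15 K.
By the Carnot theorem, η_max = 1 − T_C/T_H = 1 − 290.15/1046.00 = 0.7226.
W_max = η_max · Q_H = 0.7226 × 508 = 367 MW.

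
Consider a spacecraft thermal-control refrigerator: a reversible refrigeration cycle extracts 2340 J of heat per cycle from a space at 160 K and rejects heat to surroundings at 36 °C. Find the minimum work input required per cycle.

W_in ≈ 2181 J

T_H = 36 °C → 36 + 273.15 = 309.15 K.
For a reversible refrigerator, COP_R = T_C/(T_H − T_C) = 160.00/149.15 = 1.0727.
W = Q_C/COP_R = 2340/1.0727 = 2181 J.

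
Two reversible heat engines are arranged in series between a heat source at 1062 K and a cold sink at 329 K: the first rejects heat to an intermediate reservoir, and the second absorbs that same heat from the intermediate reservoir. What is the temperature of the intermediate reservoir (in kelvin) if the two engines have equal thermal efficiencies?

T_m ≈ 591.1 K

Equal efficiencies require 1 − T_m/T_H = 1 − T_C/T_m, i.e. T_m/T_H = T_C/T_m, so T_m = √(T_H·T_C) = √(1062.00 × 329.00) = 591.1 K.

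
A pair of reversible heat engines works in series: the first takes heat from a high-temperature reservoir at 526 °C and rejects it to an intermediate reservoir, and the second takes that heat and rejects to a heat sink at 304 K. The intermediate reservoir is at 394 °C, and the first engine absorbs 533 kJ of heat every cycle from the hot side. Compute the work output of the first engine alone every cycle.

W₁ ≈ 88.0 kJ

T_H = 526 °C → 526 + 273.15 = 799.15 K.
T_m = 394 °C → 394 + 273.15 = 667.15 K.
First-stage efficiency η₁ = 1 − T_m/T_H = 1 − 667.15/799.15 = 0.1652.
W₁ = η₁·Q_H = 0.1652 × 533 = 88.0 kJ.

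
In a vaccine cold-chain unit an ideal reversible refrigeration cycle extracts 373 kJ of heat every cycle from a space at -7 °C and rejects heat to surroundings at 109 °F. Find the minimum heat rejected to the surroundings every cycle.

T_H = 109 °F → (109 − 32) × 5/9 = 42.78 °C = 315.93 K.
T_C = -7 °C → -7 + 273.15 = 266.15 K.
For a reversible cycle Q_H/Q_C = T_H/T_C, so Q_H = Q_C·T_H/T_C = 373 × 315.93/266.15 = 443 kJ.

Q_H ≈ 443 kJ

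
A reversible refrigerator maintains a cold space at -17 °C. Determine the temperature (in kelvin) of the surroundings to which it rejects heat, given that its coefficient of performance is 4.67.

T_C = -17 °C → -17 + 273.15 = 256.15 K.
COP_R = T_C/(T_H − T_C) ⇒ T_H = T_C·(1 + 1/COP_R) = 256.15 × (1 + 1/4.67) = 311.0 K.

T_H ≈ 311.0 K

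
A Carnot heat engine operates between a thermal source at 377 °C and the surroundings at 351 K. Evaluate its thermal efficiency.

T_H = 377 °C → 377 + 273.15 = 650.15 K.
Carnot efficiency: η = 1 − T_C/T_H = 1 − 351.00/650.15 = 0.460.

η ≈ 0.460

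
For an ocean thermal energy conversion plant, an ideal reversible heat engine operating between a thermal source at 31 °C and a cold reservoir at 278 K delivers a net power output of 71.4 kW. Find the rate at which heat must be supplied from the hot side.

T_H = 31 °C → 31 + 273.15 = 304.15 K.
η_rev = 1 − T_C/T_H = 1 − 278.00/304.15 = 0.0860.
Q_H = W/η = 71.4/0.0860 = 830 kW.

Q̇_H ≈ 830 kW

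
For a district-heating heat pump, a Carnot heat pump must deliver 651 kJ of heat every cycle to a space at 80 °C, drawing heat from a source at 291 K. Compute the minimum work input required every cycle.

W_in ≈ 115 kJ

T_H = 80 °C → 80 + 273.15 = 353.15 K.
Reversible heating COP: COP_HP = T_H/(T_H − T_C) = 353.15/62.15 = 5.6822.
W = Q_H/COP_HP = 651/5.6822 = 115 kJ.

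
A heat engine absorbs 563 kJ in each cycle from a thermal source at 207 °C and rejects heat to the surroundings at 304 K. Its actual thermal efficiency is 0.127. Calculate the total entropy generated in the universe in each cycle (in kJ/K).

T_H = 207 °C → 207 + 273.15 = 480.15 K.
W = η·Q_H = 0.127 × 563 = 71.50 kJ, so Q_C = Q_H − W = 491.5 kJ.
Reservoir entropy changes: ΔS_H = −Q_H/T_H = −563/480.15 = -1.173 kJ/K and ΔS_C = +Q_C/T_C = 491.5/304.00 = 1.617 kJ/K.
ΔS_univ = −Q_H/T_H + Q_C/T_C = 0.4442 kJ/K (> 0, since η = 0.127 < η_Carnot = 0.367).

ΔS_univ ≈ 0.4442 kJ/K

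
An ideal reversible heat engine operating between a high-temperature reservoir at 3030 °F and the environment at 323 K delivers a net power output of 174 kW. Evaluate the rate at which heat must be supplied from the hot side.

T_H = 3030 °F → (3030 − 32) × 5/9 = 1665.56 °C = 1938.71 K.
η_rev = 1 − T_C/T_H = 1 − 323.00/1938.71 = 0.8334.
Q_H = W/η = 174/0.8334 = 209 kW.

Q̇_H ≈ 209 kW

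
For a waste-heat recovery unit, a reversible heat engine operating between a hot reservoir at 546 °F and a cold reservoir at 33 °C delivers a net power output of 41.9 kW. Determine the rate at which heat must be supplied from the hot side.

T_H = 546 °F → (546 − 32) × 5/9 = 285.56 °C = 558.71 K.
T_C = 33 °C → 33 + 273.15 = 306.15 K.
η_rev = 1 − T_C/T_H = 1 − 306.15/558.71 = 0.4520.
Q_H = W/η = 41.9/0.4520 = 92.7 kW.

Q̇_H ≈ 92.7 kW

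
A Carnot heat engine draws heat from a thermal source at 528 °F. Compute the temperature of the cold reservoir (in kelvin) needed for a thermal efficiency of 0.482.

T_C ≈ 284 K

T_H = 528 °F → (528 − 32) × 5/9 = 275.56 °C = 548.71 K.
From η = 1 − T_C/T_H, T_C = T_H·(1 − η) = 548.71 × (1 − 0.482) = 284 K.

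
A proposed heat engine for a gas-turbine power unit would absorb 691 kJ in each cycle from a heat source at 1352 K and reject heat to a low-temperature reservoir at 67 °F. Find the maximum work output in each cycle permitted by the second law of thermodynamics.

T_C = 67 °F → (67 − 32) × 5/9 = 19.44 °C = 292.59 K.
No engine can exceed the Carnot limit: η_max = 1 − T_C/T_H = 1 − 292.59/1352.00 = 0.7836.
W_max = η_max · Q_H = 0.7836 × 691 = 541.5 kJ.

W_max ≈ 541.5 kJ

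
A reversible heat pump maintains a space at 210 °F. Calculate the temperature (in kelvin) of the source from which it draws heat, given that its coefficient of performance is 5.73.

T_H = 210 °F → (210 − 32) × 5/9 = 98.89 °C = 372.04 K.
COP_HP = T_H/(T_H − T_C) ⇒ T_C = T_H·(COP_HP − 1)/COP_HP = 372.04 × (5.73 − 1)/5.73 = 307.1 K.

T_C ≈ 307.1 K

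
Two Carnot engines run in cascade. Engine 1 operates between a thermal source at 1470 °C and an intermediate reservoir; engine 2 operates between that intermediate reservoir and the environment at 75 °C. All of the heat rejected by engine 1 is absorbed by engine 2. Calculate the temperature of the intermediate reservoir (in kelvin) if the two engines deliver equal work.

T_m ≈ 1050 K

T_H = 1470 °C → 1470 + 273.15 = 1743.15 K.
T_C = 75 °C → 75 + 273.15 = 348.15 K.
For reversible stages Q_m = Q_H·(T_m/T_H). Setting W₁ = Q_H(1 − T_m/T_H) equal to W₂ = Q_m(1 − T_C/T_m) = Q_H·(T_m − T_C)/T_H gives T_H − T_m = T_m − T_C, so T_m = (T_H + T_C)/2 = (1743.15 + 348.15)/2 = 1050 K.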